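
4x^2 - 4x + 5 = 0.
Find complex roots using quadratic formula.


disc = (-4)^2 - 4*4*5 = 16 - 80 = -64
sqrt(|disc|) = sqrt(64) = 8.0000
Real part = 4/(2*4) = 0.5000
Imag part = 8.0000/(2*4) = 1.0000

0.5000 ± 1.0000i


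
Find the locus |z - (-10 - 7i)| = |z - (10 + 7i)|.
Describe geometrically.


Equal distances means the locus is the perpendicular bisector of z1 and z2.
Midpoint = ((-10+10)/2, (-7+7)/2) = (0, 0)

Perpendicular bisector through (0, 0)


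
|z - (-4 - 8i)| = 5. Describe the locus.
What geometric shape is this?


|z - z0| = r is a circle with center z0 and radius r.
Center = (-4, -8), radius = 5

Circle with center (-4, -8) and radius 5


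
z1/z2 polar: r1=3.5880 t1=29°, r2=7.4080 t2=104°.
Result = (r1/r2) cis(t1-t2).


r = 3.5880 / 7.4080 = 0.4843
theta = 29° - 104° = -75° = 285° (mod 360)

0.4843 cis(285°)


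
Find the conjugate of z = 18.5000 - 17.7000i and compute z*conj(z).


z_bar = 18.5000 + 17.7000i
z*z_bar = 18.5^2 + (-17.7)^2 = 342.25 + 313.29 = 655.54

z_bar = 18.5000 + 17.7000i, z*z_bar = 655.54


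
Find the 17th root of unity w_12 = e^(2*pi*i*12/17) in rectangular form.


Angle = 360*12/17 = 254.1176°
a = cos(254.1176°) = -0.2737
b = sin(254.1176°) = -0.9618

-0.2737 - 0.9618i


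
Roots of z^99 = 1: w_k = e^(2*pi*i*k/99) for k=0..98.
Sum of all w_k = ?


The sum of all 99th roots of unity is 0.
Geometric series: (1 - w^99)/(1 - w) = (1-1)/(1-w) = 0 since w^99 = 1, w ≠ 1.
Alternatively: coefficient of z^98 in z^99 - 1 is 0.

0


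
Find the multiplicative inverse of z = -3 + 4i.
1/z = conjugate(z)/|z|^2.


|z|^2 = 9+16 = 25
1/z = (-3 - 4i)/25

1/z = -0.1200 - 0.1600i


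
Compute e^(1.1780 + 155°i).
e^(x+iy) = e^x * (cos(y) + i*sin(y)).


e^1.1780 = 3.2479
cos(155°) = -0.9063
sin(155°) = 0.4226
Real = 3.2479*(-0.9063) = -2.9436
Imag = 3.2479*0.4226 = 1.3726

-2.9436 + 1.3726i


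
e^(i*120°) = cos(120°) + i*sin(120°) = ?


cos(120°) = -0.5000
sin(120°) = 0.8660

e^(i*120°) = -0.5000 + 0.8660i


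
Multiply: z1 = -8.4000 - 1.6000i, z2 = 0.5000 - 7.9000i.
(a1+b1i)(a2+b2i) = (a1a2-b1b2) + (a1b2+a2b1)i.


Real = -8.4*0.5 - (-1.6)*(-7.9) = -4.2 - 12.64 = -16.84
Imag = -8.4*(-7.9) + 0.5*(-1.6) = 66.36 - (0.8) = 65.56

-16.8400 + 65.5600i


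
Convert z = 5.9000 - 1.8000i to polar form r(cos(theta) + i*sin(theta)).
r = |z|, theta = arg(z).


r = sqrt(34.81+3.24) = sqrt(38.05) = 6.1685
theta = atan2(-1.8, 5.9) = -16.9661 degrees

r = 6.1685, theta = -16.9661 degrees


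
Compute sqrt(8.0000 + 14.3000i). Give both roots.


|z| = sqrt(64+204.49) = 16.3857
sqrt((|z|+a)/2) = sqrt((16.3857+8)/2) = sqrt(12.1928) = 3.4918
sqrt((|z|-a)/2) = sqrt((16.3857-8)/2) = sqrt(4.1928) = 2.0476

±(3.4918 + 2.0476i) i.e. 3.4918 + 2.0476i and -3.4918 - 2.0476i


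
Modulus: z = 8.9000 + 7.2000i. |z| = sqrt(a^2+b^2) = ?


|z| = sqrt(8.9^2 + 7.2^2) = sqrt(79.21 + 51.84) = sqrt(131.05) = 11.4477

|z| = 11.4477


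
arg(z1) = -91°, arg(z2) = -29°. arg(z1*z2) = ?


arg(z1*z2) = -91° - 29° = -120°
Normalized to (-180°, 180°]: -120°

-120°


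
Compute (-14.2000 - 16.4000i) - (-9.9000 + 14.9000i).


Real: -14.2 + 9.9 = -4.3
Imag: -16.4 - 14.9 = -31.3

-4.3000 - 31.3000i


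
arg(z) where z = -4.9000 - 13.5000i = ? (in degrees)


Re = -4.9, Im = -13.5
arg = atan2(-13.5, -4.9) = -109.9490 degrees

arg(z) = -109.9490 degrees


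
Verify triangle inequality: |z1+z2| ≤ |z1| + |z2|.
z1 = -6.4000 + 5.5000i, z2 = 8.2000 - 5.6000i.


|z1| = sqrt((-6.4)^2 + 5.5^2) = sqrt(71.21) = 8.4386
|z2| = sqrt(8.2^2 + (-5.6)^2) = sqrt(98.6) = 9.9298
z1+z2 = 1.8000 - 0.1000i
|z1+z2| = sqrt(3.25) = 1.8028
|z1|+|z2| = 8.4386 + 9.9298 = 18.3684

|z1+z2| = 1.8028 ≤ |z1|+|z2| = 18.3684 (verified)


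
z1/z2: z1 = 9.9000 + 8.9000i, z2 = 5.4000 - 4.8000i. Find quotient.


Conjugate of z2 = 5.4000 + 4.8000i
Numerator: (9.9000 + 8.9000i)(5.4000 + 4.8000i) = 10.7400 + 95.5800i
Denominator: 5.4^2 + (-4.8)^2 = 52.2
Result = (10.7400 + 95.5800i)/52.2

0.2057 + 1.8310i


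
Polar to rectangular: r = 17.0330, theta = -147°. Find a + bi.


a = 17.0330*cos(-147°) = 17.0330*(-0.83867) = -14.2851
b = 17.0330*sin(-147°) = 17.0330*(-0.544639) = -9.2768

-14.2851 - 9.2768i


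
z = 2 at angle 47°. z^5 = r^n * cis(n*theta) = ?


r^5 = 2^5 = 32
n*theta = 5*47° = 235° = 235° (mod 360)
a = 32*cos(235°) = -18.3544
b = 32*sin(235°) = -26.2129

32 cis(235°) = -18.3544 - 26.2129i


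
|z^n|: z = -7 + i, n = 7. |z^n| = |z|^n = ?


|z| = sqrt(49+1) = sqrt(50) = 7.0711
|z^7| = |z|^7 = (sqrt(50))^7 = 50^3 * sqrt(50) = 125000*sqrt(50)

|z^7| = 125000*sqrt(50) ≈ 883883.4765


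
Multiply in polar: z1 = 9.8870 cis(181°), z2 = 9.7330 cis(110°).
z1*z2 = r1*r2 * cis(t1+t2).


r = 9.8870 * 9.7330 = 96.2302
theta = 181° + 110° = 291° = 291° (mod 360)

96.2302 cis(291°)


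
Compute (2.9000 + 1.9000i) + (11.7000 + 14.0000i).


Real: 2.9 + 11.7 = 14.6
Imag: 1.9 + 14 = 15.9

14.6000 + 15.9000i


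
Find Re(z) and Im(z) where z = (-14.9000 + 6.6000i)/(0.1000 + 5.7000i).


Multiply by conjugate: (-14.9000 + 6.6000i)(0.1000 - 5.7000i) / (0.1^2 + 5.7^2)
Numerator real = -14.9*0.1 + 6.6*5.7 = 36.13
Numerator imag = 6.6*0.1 - (-14.9)*5.7 = 85.59
Denominator = 32.5
Re(z) = 36.13/32.5 = 1.1117
Im(z) = 85.59/32.5 = 2.6335

Re(z) = 1.1117, Im(z) = 2.6335


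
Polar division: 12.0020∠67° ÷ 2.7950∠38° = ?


r = 12.0020 / 2.7950 = 4.2941
theta = 67° - 38° = 29° = 29° (mod 360)

4.2941 cis(29°)


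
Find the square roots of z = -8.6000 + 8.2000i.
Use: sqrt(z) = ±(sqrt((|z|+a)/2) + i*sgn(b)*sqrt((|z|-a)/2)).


|z| = sqrt(73.96+67.24) = 11.8828
sqrt((|z|+a)/2) = sqrt((11.8828+(-8.6))/2) = sqrt(1.6414) = 1.2812
sqrt((|z|-a)/2) = sqrt((11.8828-(-8.6))/2) = sqrt(10.2414) = 3.2002

±(1.2812 + 3.2002i) i.e. 1.2812 + 3.2002i and -1.2812 - 3.2002i


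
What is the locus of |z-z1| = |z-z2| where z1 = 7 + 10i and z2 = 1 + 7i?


Equal distances means the locus is the perpendicular bisector of z1 and z2.
Midpoint = ((7+1)/2, (10+7)/2) = (4.0000, 8.5000)

Perpendicular bisector through (4.0000, 8.5000)


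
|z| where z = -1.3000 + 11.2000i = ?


|z| = sqrt((-1.3)^2 + 11.2^2) = sqrt(1.69 + 125.44) = sqrt(127.13) = 11.2752

|z| = 11.2752


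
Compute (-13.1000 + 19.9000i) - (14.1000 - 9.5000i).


Real: -13.1 - 14.1 = -27.2
Imag: 19.9 + 9.5 = 29.4

-27.2000 + 29.4000i


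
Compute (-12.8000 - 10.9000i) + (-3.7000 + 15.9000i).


Real: -12.8 - 3.7 = -16.5
Imag: -10.9 + 15.9 = 5

-16.5000 + 5.0000i


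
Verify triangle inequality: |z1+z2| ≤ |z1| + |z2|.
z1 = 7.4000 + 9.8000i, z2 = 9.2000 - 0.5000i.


|z1| = sqrt(7.4^2 + 9.8^2) = sqrt(150.8) = 12.2801
|z2| = sqrt(9.2^2 + (-0.5)^2) = sqrt(84.89) = 9.2136
z1+z2 = 16.6000 + 9.3000i
|z1+z2| = sqrt(362.05) = 19.0276
|z1|+|z2| = 12.2801 + 9.2136 = 21.4937

|z1+z2| = 19.0276 ≤ |z1|+|z2| = 21.4937 (verified)


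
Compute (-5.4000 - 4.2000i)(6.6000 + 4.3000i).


Real = -5.4*6.6 - (-4.2)*4.3 = -35.64 - (-18.06) = -17.58
Imag = -5.4*4.3 + 6.6*(-4.2) = -23.22 - (27.72) = -50.94

-17.5800 - 50.9400i


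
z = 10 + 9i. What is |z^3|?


|z| = sqrt(100+81) = sqrt(181) = 13.4536
|z^3| = |z|^3 = (sqrt(181))^3 = 181*sqrt(181)

|z^3| = 181*sqrt(181) ≈ 2435.1060


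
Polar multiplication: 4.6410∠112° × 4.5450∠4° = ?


r = 4.6410 * 4.5450 = 21.0933
theta = 112° + 4° = 116° = 116° (mod 360)

21.0933 cis(116°)


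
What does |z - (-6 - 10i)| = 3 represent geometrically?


|z - z0| = r is a circle with center z0 and radius r.
Center = (-6, -10), radius = 3

Circle with center (-6, -10) and radius 3


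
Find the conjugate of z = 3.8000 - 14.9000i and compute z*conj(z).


z_bar = 3.8000 + 14.9000i
z*z_bar = 3.8^2 + (-14.9)^2 = 14.44 + 222.01 = 236.45

z_bar = 3.8000 + 14.9000i, z*z_bar = 236.45


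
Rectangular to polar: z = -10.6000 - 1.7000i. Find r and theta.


r = sqrt(112.36+2.89) = sqrt(115.25) = 10.7355
theta = atan2(-1.7, -10.6) = -170.8886 degrees

r = 10.7355, theta = -170.8886 degrees


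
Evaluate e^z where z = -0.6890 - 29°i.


e^-0.6890 = 0.5021
cos(-29°) = 0.8746
sin(-29°) = -0.4848
Real = 0.5021*0.8746 = 0.4391
Imag = 0.5021*(-0.4848) = -0.2434

0.4391 - 0.2434i


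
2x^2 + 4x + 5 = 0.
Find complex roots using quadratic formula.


disc = 4^2 - 4*2*5 = 16 - 40 = -24
sqrt(|disc|) = sqrt(24) = 4.8990
Real part = -4/(2*2) = -1.0000
Imag part = 4.8990/(2*2) = 1.2247

-1.0000 ± 1.2247i


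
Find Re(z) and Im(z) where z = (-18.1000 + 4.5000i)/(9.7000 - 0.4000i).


Multiply by conjugate: (-18.1000 + 4.5000i)(9.7000 + 0.4000i) / (9.7^2 + (-0.4)^2)
Numerator real = -18.1*9.7 + 4.5*(-0.4) = -177.37
Numerator imag = 4.5*9.7 - (-18.1)*(-0.4) = 36.41
Denominator = 94.25
Re(z) = -177.37/94.25 = -1.8819
Im(z) = 36.41/94.25 = 0.3863

Re(z) = -1.8819, Im(z) = 0.3863


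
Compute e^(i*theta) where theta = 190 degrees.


cos(190°) = -0.9848
sin(190°) = -0.1736

e^(i*190°) = -0.9848 - 0.1736i


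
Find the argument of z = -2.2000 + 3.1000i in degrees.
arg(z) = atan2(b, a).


Re = -2.2, Im = 3.1
arg = atan2(3.1, -2.2) = 125.3625 degrees

arg(z) = 125.3625 degrees


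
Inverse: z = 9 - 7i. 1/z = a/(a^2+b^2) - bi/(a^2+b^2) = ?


|z|^2 = 81+49 = 130
1/z = (9 + 7i)/130

1/z = 0.0692 + 0.0538i


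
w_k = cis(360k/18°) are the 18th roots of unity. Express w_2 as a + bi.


Angle = 360*2/18 = 40°
a = cos(40°) = 0.7660
b = sin(40°) = 0.6428

0.7660 + 0.6428i


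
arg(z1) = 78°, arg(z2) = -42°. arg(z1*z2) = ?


arg(z1*z2) = 78° - 42° = 36°
Normalized to (-180°, 180°]: 36°

36°


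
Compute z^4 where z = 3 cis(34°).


r^4 = 3^4 = 81
n*theta = 4*34° = 136° = 136° (mod 360)
a = 81*cos(136°) = -58.2665
b = 81*sin(136°) = 56.2673

81 cis(136°) = -58.2665 + 56.2673i


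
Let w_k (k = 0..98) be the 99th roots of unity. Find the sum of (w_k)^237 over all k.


The roots are w_k = w^k with w = e^(2*pi*i/99), and (w^k)^237 = (w^237)^k.
So S = 1 + u + u^2 + ... + u^(98) with u = w^237.
237 = 2*99 + 39, so 237 is not a multiple of 99: u = (w^99)^2 * w^39 = w^39 ≠ 1 (w is a primitive 99th root), while u^99 = (w^99)^237 = 1.
Geometric series: S = (1 - u^99)/(1 - u) = (1 - 1)/(1 - u) = 0

S = 0


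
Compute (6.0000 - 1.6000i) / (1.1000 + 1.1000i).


Conjugate of z2 = 1.1000 - 1.1000i
Numerator: (6.0000 - 1.6000i)(1.1000 - 1.1000i) = 4.8400 - 8.3600i
Denominator: 1.1^2 + 1.1^2 = 2.42
Result = (4.8400 - 8.3600i)/2.42

2.0000 - 3.4545i


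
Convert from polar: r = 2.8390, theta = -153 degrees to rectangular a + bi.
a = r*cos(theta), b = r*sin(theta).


a = 2.8390*cos(-153°) = 2.8390*(-0.89101) = -2.5296
b = 2.8390*sin(-153°) = 2.8390*(-0.454) = -1.2889

-2.5296 - 1.2889i


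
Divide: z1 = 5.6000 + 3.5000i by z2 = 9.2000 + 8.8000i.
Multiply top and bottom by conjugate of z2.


Conjugate of z2 = 9.2000 - 8.8000i
Numerator: (5.6000 + 3.5000i)(9.2000 - 8.8000i) = 82.3200 - 17.0800i
Denominator: 9.2^2 + 8.8^2 = 162.08
Result = (82.3200 - 17.0800i)/162.08

0.5079 - 0.1054i


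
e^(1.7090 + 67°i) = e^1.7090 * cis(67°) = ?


e^1.7090 = 5.5234
cos(67°) = 0.39073
sin(67°) = 0.9205
Real = 5.5234*0.39073 = 2.1582
Imag = 5.5234*0.9205 = 5.0843

2.1582 + 5.0843i


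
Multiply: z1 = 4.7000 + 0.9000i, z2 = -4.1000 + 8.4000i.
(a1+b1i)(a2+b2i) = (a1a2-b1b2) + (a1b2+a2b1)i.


Real = 4.7*(-4.1) - 0.9*8.4 = -19.27 - 7.56 = -26.83
Imag = 4.7*8.4 - (4.1)*0.9 = 39.48 - (3.69) = 35.79

-26.8300 + 35.7900i


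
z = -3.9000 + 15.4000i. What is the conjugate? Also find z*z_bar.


z_bar = -3.9000 - 15.4000i
z*z_bar = (-3.9)^2 + 15.4^2 = 15.21 + 237.16 = 252.37

z_bar = -3.9000 - 15.4000i, z*z_bar = 252.37


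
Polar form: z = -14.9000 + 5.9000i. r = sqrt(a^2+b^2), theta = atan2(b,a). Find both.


r = sqrt(222.01+34.81) = sqrt(256.82) = 16.0256
theta = atan2(5.9, -14.9) = 158.3978 degrees

r = 16.0256, theta = 158.3978 degrees


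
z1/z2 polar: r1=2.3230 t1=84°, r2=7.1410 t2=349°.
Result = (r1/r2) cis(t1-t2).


r = 2.3230 / 7.1410 = 0.3253
theta = 84° - 349° = -265° = 95° (mod 360)

0.3253 cis(95°)


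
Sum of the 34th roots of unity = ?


The sum of all 34th roots of unity is 0.
Geometric series: (1 - w^34)/(1 - w) = (1-1)/(1-w) = 0 since w^34 = 1, w ≠ 1.
Alternatively: coefficient of z^33 in z^34 - 1 is 0.

0


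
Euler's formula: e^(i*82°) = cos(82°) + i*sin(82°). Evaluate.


cos(82°) = 0.1392
sin(82°) = 0.9903

e^(i*82°) = 0.1392 + 0.9903i


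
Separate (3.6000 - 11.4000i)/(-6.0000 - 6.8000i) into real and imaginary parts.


Multiply by conjugate: (3.6000 - 11.4000i)(-6.0000 + 6.8000i) / ((-6)^2 + (-6.8)^2)
Numerator real = 3.6*(-6) - (11.4)*(-6.8) = 55.92
Numerator imag = -11.4*(-6) - 3.6*(-6.8) = 92.88
Denominator = 82.24
Re(z) = 55.92/82.24 = 0.6800
Im(z) = 92.88/82.24 = 1.1294

Re(z) = 0.6800, Im(z) = 1.1294


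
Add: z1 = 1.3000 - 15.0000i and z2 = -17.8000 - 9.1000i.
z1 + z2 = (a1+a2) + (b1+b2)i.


Real: 1.3 - 17.8 = -16.5
Imag: -15 - 9.1 = -24.1

-16.5000 - 24.1000i


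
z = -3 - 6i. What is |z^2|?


|z| = sqrt(9+36) = sqrt(45) = 6.7082
|z^2| = |z|^2 = (sqrt(45))^2 = 45

|z^2| = 45


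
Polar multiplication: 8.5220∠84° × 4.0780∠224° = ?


r = 8.5220 * 4.0780 = 34.7527
theta = 84° + 224° = 308° = 308° (mod 360)

34.7527 cis(308°)


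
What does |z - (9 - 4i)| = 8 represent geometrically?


|z - z0| = r is a circle with center z0 and radius r.
Center = (9, -4), radius = 8

Circle with center (9, -4) and radius 8


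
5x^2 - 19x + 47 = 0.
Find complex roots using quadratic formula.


disc = (-19)^2 - 4*5*47 = 361 - 940 = -579
sqrt(|disc|) = sqrt(579) = 24.0624
Real part = 19/(2*5) = 1.9000
Imag part = 24.0624/(2*5) = 2.4062

1.9000 ± 2.4062i


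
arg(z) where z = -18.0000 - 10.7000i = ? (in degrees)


Re = -18, Im = -10.7
arg = atan2(-10.7, -18) = -149.2709 degrees

arg(z) = -149.2709 degrees


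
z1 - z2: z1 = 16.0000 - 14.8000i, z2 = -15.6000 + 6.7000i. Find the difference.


Real: 16 + 15.6 = 31.6
Imag: -14.8 - 6.7 = -21.5

31.6000 - 21.5000i


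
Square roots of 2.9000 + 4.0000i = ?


|z| = sqrt(8.41+16) = 4.9406
sqrt((|z|+a)/2) = sqrt((4.9406+2.9)/2) = sqrt(3.9203) = 1.9800
sqrt((|z|-a)/2) = sqrt((4.9406-2.9)/2) = sqrt(1.0203) = 1.0101

±(1.9800 + 1.0101i) i.e. 1.9800 + 1.0101i and -1.9800 - 1.0101i


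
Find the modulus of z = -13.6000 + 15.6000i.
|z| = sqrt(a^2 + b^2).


|z| = sqrt((-13.6)^2 + 15.6^2) = sqrt(184.96 + 243.36) = sqrt(428.32) = 20.6959

|z| = 20.6959


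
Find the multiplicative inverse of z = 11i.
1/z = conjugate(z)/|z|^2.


|z|^2 = 0+121 = 121
1/z = (0 - 11i)/121

1/z = 0 - 0.0909i


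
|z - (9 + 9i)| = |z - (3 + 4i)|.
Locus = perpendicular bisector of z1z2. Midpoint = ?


Equal distances means the locus is the perpendicular bisector of z1 and z2.
Midpoint = ((9+3)/2, (9+4)/2) = (6.0000, 6.5000)

Perpendicular bisector through (6.0000, 6.5000)


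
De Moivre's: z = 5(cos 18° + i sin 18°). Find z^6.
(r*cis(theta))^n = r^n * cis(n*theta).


r^6 = 5^6 = 15625
n*theta = 6*18° = 108° = 108° (mod 360)
a = 15625*cos(108°) = -4828.3905
b = 15625*sin(108°) = 14860.2581

15625 cis(108°) = -4828.3905 + 14860.2581i


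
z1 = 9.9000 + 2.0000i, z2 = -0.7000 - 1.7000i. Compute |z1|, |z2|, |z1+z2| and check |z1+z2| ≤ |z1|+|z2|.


|z1| = sqrt(9.9^2 + 2^2) = sqrt(102.01) = 10.1000
|z2| = sqrt((-0.7)^2 + (-1.7)^2) = sqrt(3.38) = 1.8385
z1+z2 = 9.2000 + 0.3000i
|z1+z2| = sqrt(84.73) = 9.2049
|z1|+|z2| = 10.1000 + 1.8385 = 11.9385

|z1+z2| = 9.2049 ≤ |z1|+|z2| = 11.9385 (verified)


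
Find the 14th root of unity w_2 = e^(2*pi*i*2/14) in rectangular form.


Angle = 360*2/14 = 51.4286°
a = cos(51.4286°) = 0.6235
b = sin(51.4286°) = 0.7818

0.6235 + 0.7818i


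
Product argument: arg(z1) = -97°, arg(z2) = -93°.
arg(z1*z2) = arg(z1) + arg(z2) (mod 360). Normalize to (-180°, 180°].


arg(z1*z2) = -97° - 93° = -190°
Normalized to (-180°, 180°]: 170°

170°


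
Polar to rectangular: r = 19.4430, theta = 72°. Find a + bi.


a = 19.4430*cos(72°) = 19.4430*0.309017 = 6.0082
b = 19.4430*sin(72°) = 19.4430*0.951057 = 18.4914

6.0082 + 18.4914i


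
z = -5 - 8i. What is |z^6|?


|z| = sqrt(25+64) = sqrt(89) = 9.4340
|z^6| = |z|^6 = (sqrt(89))^6 = 89^3 = 704969

|z^6| = 704969


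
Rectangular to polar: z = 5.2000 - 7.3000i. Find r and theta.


r = sqrt(27.04+53.29) = sqrt(80.33) = 8.9627
theta = atan2(-7.3, 5.2) = -54.5366 degrees

r = 8.9627, theta = -54.5366 degrees


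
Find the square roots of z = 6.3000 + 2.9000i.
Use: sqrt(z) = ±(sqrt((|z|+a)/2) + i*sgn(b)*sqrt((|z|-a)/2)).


|z| = sqrt(39.69+8.41) = 6.9354
sqrt((|z|+a)/2) = sqrt((6.9354+6.3)/2) = sqrt(6.6177) = 2.5725
sqrt((|z|-a)/2) = sqrt((6.9354-6.3)/2) = sqrt(0.3177) = 0.5637

±(2.5725 + 0.5637i) i.e. 2.5725 + 0.5637i and -2.5725 - 0.5637i


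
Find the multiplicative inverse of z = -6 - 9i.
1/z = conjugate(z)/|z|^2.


|z|^2 = 36+81 = 117
1/z = (-6 + 9i)/117

1/z = -0.0513 + 0.0769i


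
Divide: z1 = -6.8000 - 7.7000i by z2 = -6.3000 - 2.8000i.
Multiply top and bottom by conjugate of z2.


Conjugate of z2 = -6.3000 + 2.8000i
Numerator: (-6.8000 - 7.7000i)(-6.3000 + 2.8000i) = 64.4000 + 29.4700i
Denominator: (-6.3)^2 + (-2.8)^2 = 47.53
Result = (64.4000 + 29.4700i)/47.53

1.3549 + 0.6200i


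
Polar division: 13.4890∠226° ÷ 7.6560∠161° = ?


r = 13.4890 / 7.6560 = 1.7619
theta = 226° - 161° = 65° = 65° (mod 360)

1.7619 cis(65°)


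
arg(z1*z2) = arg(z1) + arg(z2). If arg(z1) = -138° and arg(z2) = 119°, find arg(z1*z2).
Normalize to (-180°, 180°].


arg(z1*z2) = -138° + 119° = -19°
Normalized to (-180°, 180°]: -19°

-19°


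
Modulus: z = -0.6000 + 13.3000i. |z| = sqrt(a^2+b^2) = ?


|z| = sqrt((-0.6)^2 + 13.3^2) = sqrt(0.36 + 176.89) = sqrt(177.25) = 13.3135

|z| = 13.3135


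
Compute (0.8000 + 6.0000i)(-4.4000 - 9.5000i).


Real = 0.8*(-4.4) - 6*(-9.5) = -3.52 - (-57) = 53.48
Imag = 0.8*(-9.5) - (4.4)*6 = -7.6 - (26.4) = -34

53.4800 - 34.0000i


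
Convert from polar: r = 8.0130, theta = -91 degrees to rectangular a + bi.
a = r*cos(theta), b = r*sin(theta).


a = 8.0130*cos(-91°) = 8.0130*(-0.01745) = -0.1398
b = 8.0130*sin(-91°) = 8.0130*(-0.99985) = -8.0118

-0.1398 - 8.0118i


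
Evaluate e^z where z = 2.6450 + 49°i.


e^2.6450 = 14.0834
cos(49°) = 0.65606
sin(49°) = 0.75471
Real = 14.0834*0.65606 = 9.2396
Imag = 14.0834*0.75471 = 10.6289

9.2396 + 10.6289i


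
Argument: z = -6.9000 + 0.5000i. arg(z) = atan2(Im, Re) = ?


Re = -6.9, Im = 0.5
arg = atan2(0.5, -6.9) = 175.8554 degrees

arg(z) = 175.8554 degrees


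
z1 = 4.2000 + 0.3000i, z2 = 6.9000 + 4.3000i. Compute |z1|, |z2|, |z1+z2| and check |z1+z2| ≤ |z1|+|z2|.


|z1| = sqrt(4.2^2 + 0.3^2) = sqrt(17.73) = 4.2107
|z2| = sqrt(6.9^2 + 4.3^2) = sqrt(66.1) = 8.1302
z1+z2 = 11.1000 + 4.6000i
|z1+z2| = sqrt(144.37) = 12.0154
|z1|+|z2| = 4.2107 + 8.1302 = 12.3409

|z1+z2| = 12.0154 ≤ |z1|+|z2| = 12.3409 (verified)


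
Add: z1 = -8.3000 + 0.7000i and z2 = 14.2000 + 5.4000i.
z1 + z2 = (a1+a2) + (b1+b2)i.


Real: -8.3 + 14.2 = 5.9
Imag: 0.7 + 5.4 = 6.1

5.9000 + 6.1000i


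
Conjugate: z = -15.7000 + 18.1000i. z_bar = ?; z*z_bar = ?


z_bar = -15.7000 - 18.1000i
z*z_bar = (-15.7)^2 + 18.1^2 = 246.49 + 327.61 = 574.1

z_bar = -15.7000 - 18.1000i, z*z_bar = 574.1


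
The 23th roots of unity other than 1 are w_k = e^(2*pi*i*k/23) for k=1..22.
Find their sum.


With w = e^(2*pi*i/23), all 23 of the 23th roots of unity w^0 = 1, w, ..., w^(22) sum to 0: 1 + w + ... + w^(22) = (1 - w^23)/(1 - w) = 0 since w^23 = 1, w ≠ 1.
Removing the root 1: w + w^2 + ... + w^(22) = 0 - 1 = -1

Sum = -1


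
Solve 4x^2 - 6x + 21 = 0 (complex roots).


disc = (-6)^2 - 4*4*21 = 36 - 336 = -300
sqrt(|disc|) = sqrt(300) = 17.3205
Real part = 6/(2*4) = 0.7500
Imag part = 17.3205/(2*4) = 2.1651

0.7500 ± 2.1651i


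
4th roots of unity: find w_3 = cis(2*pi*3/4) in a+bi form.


Angle = 360*3/4 = 270°
a = cos(270°) = 0
b = sin(270°) = -1.0000

0 - 1.0000i


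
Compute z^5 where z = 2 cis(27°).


r^5 = 2^5 = 32
n*theta = 5*27° = 135° = 135° (mod 360)
a = 32*cos(135°) = -22.6274
b = 32*sin(135°) = 22.6274

32 cis(135°) = -22.6274 + 22.6274i


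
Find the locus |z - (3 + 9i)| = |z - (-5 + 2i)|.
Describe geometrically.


Equal distances means the locus is the perpendicular bisector of z1 and z2.
Midpoint = ((3+(-5))/2, (9+2)/2) = (-1.0000, 5.5000)

Perpendicular bisector through (-1.0000, 5.5000)


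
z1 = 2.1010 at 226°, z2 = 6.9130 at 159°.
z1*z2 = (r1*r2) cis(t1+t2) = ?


r = 2.1010 * 6.9130 = 14.5242
theta = 226° + 159° = 385° = 25° (mod 360)

14.5242 cis(25°)


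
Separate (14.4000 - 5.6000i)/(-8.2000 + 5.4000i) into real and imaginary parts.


Multiply by conjugate: (14.4000 - 5.6000i)(-8.2000 - 5.4000i) / ((-8.2)^2 + 5.4^2)
Numerator real = 14.4*(-8.2) - (5.6)*5.4 = -148.32
Numerator imag = -5.6*(-8.2) - 14.4*5.4 = -31.84
Denominator = 96.4
Re(z) = -148.32/96.4 = -1.5386
Im(z) = -31.84/96.4 = -0.3303

Re(z) = -1.5386, Im(z) = -0.3303


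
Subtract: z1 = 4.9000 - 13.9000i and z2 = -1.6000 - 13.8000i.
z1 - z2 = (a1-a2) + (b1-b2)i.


Real: 4.9 + 1.6 = 6.5
Imag: -13.9 + 13.8 = -0.1

6.5000 - 0.1000i


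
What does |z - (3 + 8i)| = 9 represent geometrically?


|z - z0| = r is a circle with center z0 and radius r.
Center = (3, 8), radius = 9

Circle with center (3, 8) and radius 9


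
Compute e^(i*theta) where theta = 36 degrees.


cos(36°) = 0.8090
sin(36°) = 0.5878

e^(i*36°) = 0.8090 + 0.5878i


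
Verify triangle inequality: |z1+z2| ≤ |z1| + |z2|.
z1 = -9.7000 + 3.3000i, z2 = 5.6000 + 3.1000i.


|z1| = sqrt((-9.7)^2 + 3.3^2) = sqrt(104.98) = 10.2460
|z2| = sqrt(5.6^2 + 3.1^2) = sqrt(40.97) = 6.4008
z1+z2 = -4.1000 + 6.4000i
|z1+z2| = sqrt(57.77) = 7.6007
|z1|+|z2| = 10.2460 + 6.4008 = 16.6468

|z1+z2| = 7.6007 ≤ |z1|+|z2| = 16.6468 (verified)


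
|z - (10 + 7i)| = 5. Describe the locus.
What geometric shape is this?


|z - z0| = r is a circle with center z0 and radius r.
Center = (10, 7), radius = 5

Circle with center (10, 7) and radius 5


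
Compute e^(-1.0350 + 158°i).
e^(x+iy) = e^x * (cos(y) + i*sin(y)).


e^-1.0350 = 0.35523
cos(158°) = -0.9272
sin(158°) = 0.3746
Real = 0.35523*(-0.9272) = -0.3294
Imag = 0.35523*0.3746 = 0.1331

-0.3294 + 0.1331i


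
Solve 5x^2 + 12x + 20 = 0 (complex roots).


disc = 12^2 - 4*5*20 = 144 - 400 = -256
sqrt(|disc|) = sqrt(256) = 16.0000
Real part = -12/(2*5) = -1.2000
Imag part = 16.0000/(2*5) = 1.6000

-1.2000 ± 1.6000i


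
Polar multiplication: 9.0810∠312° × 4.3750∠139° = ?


r = 9.0810 * 4.3750 = 39.7294
theta = 312° + 139° = 451° = 91° (mod 360)

39.7294 cis(91°)


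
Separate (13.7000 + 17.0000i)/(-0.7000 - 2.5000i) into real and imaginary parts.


Multiply by conjugate: (13.7000 + 17.0000i)(-0.7000 + 2.5000i) / ((-0.7)^2 + (-2.5)^2)
Numerator real = 13.7*(-0.7) + 17*(-2.5) = -52.09
Numerator imag = 17*(-0.7) - 13.7*(-2.5) = 22.35
Denominator = 6.74
Re(z) = -52.09/6.74 = -7.7285
Im(z) = 22.35/6.74 = 3.3160

Re(z) = -7.7285, Im(z) = 3.3160


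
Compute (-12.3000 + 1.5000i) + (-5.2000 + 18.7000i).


Real: -12.3 - 5.2 = -17.5
Imag: 1.5 + 18.7 = 20.2

-17.5000 + 20.2000i


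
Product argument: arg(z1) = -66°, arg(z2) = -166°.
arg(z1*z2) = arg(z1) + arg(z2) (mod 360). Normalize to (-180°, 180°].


arg(z1*z2) = -66° - 166° = -232°
Normalized to (-180°, 180°]: 128°

128°


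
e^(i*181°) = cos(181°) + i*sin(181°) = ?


cos(181°) = -0.9998
sin(181°) = -0.0175

e^(i*181°) = -0.9998 - 0.0175i


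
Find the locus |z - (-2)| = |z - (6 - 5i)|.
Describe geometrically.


Equal distances means the locus is the perpendicular bisector of z1 and z2.
Midpoint = ((-2+6)/2, (0+(-5))/2) = (2.0000, -2.5000)

Perpendicular bisector through (2.0000, -2.5000)


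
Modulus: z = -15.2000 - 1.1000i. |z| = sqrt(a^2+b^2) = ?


|z| = sqrt((-15.2)^2 + (-1.1)^2) = sqrt(231.04 + 1.21) = sqrt(232.25) = 15.2398

|z| = 15.2398


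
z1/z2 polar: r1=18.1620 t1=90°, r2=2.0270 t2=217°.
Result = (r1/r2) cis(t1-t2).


r = 18.1620 / 2.0270 = 8.9600
theta = 90° - 217° = -127° = 233° (mod 360)

8.9600 cis(233°)


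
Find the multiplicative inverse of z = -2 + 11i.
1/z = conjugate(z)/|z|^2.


|z|^2 = 4+121 = 125
1/z = (-2 - 11i)/125

1/z = -0.0160 - 0.0880i


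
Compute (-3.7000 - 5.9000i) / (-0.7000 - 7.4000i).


Conjugate of z2 = -0.7000 + 7.4000i
Numerator: (-3.7000 - 5.9000i)(-0.7000 + 7.4000i) = 46.2500 - 23.2500i
Denominator: (-0.7)^2 + (-7.4)^2 = 55.25
Result = (46.2500 - 23.2500i)/55.25

0.8371 - 0.4208i


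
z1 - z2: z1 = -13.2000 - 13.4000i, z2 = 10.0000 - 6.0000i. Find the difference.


Real: -13.2 - 10 = -23.2
Imag: -13.4 + 6 = -7.4

-23.2000 - 7.4000i


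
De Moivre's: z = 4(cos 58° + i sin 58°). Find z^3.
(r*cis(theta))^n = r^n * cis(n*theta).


r^3 = 4^3 = 64
n*theta = 3*58° = 174° = 174° (mod 360)
a = 64*cos(174°) = -63.6494
b = 64*sin(174°) = 6.6898

64 cis(174°) = -63.6494 + 6.6898i


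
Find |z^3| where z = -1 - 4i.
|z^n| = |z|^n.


|z| = sqrt(1+16) = sqrt(17) = 4.1231
|z^3| = |z|^3 = (sqrt(17))^3 = 17*sqrt(17)

|z^3| = 17*sqrt(17) ≈ 70.0928


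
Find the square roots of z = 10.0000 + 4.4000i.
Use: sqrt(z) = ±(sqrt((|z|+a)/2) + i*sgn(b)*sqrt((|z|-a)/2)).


|z| = sqrt(100+19.36) = 10.9252
sqrt((|z|+a)/2) = sqrt((10.9252+10)/2) = sqrt(10.4626) = 3.2346
sqrt((|z|-a)/2) = sqrt((10.9252-10)/2) = sqrt(0.4626) = 0.6801

±(3.2346 + 0.6801i) i.e. 3.2346 + 0.6801i and -3.2346 - 0.6801i


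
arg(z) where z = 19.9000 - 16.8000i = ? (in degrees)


Re = 19.9, Im = -16.8
arg = atan2(-16.8, 19.9) = -40.1718 degrees

arg(z) = -40.1718 degrees


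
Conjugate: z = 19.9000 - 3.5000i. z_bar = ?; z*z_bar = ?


z_bar = 19.9000 + 3.5000i
z*z_bar = 19.9^2 + (-3.5)^2 = 396.01 + 12.25 = 408.26

z_bar = 19.9000 + 3.5000i, z*z_bar = 408.26


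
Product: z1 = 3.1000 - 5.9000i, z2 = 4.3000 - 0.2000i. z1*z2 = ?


Real = 3.1*4.3 - (-5.9)*(-0.2) = 13.33 - 1.18 = 12.15
Imag = 3.1*(-0.2) + 4.3*(-5.9) = -0.62 - (25.37) = -25.99

12.1500 - 25.9900i


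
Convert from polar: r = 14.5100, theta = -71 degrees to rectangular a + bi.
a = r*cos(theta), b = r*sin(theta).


a = 14.5100*cos(-71°) = 14.5100*0.32557 = 4.7240
b = 14.5100*sin(-71°) = 14.5100*(-0.94552) = -13.7195

4.7240 - 13.7195i


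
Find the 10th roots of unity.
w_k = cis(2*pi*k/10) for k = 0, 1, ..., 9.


The 10th roots of unity are cis(360k/10°) for k=0..9
Angle step = 360/10 = 36°
Primitive root: cis(36°)
Primitive root = 0.8090 + 0.5878i

10 roots at angles: 0°, 36°, 72°, 108°, 144°, 180°, 216°, 252°, 288°, 324°


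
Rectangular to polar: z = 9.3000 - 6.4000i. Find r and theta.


r = sqrt(86.49+40.96) = sqrt(127.45) = 11.2894
theta = atan2(-6.4, 9.3) = -34.5347 degrees

r = 11.2894, theta = -34.5347 degrees


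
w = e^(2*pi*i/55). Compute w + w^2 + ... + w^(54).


With w = e^(2*pi*i/55), all 55 of the 55th roots of unity w^0 = 1, w, ..., w^(54) sum to 0: 1 + w + ... + w^(54) = (1 - w^55)/(1 - w) = 0 since w^55 = 1, w ≠ 1.
Removing the root 1: w + w^2 + ... + w^(54) = 0 - 1 = -1

Sum = -1


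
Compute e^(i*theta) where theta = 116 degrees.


cos(116°) = -0.4384
sin(116°) = 0.8988

e^(i*116°) = -0.4384 + 0.8988i


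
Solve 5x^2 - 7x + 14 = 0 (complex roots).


disc = (-7)^2 - 4*5*14 = 49 - 280 = -231
sqrt(|disc|) = sqrt(231) = 15.1987
Real part = 7/(2*5) = 0.7000
Imag part = 15.1987/(2*5) = 1.5199

0.7000 ± 1.5199i


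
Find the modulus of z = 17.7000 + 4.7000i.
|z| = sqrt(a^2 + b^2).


|z| = sqrt(17.7^2 + 4.7^2) = sqrt(313.29 + 22.09) = sqrt(335.38) = 18.3134

|z| = 18.3134


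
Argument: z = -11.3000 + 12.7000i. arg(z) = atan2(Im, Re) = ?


Re = -11.3, Im = 12.7
arg = atan2(12.7, -11.3) = 131.6615 degrees

arg(z) = 131.6615 degrees


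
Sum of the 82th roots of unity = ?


The sum of all 82th roots of unity is 0.
Geometric series: (1 - w^82)/(1 - w) = (1-1)/(1-w) = 0 since w^82 = 1, w ≠ 1.
Alternatively: coefficient of z^81 in z^82 - 1 is 0.

0


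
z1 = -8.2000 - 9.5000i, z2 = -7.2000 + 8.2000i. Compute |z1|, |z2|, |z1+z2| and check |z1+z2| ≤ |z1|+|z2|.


|z1| = sqrt((-8.2)^2 + (-9.5)^2) = sqrt(157.49) = 12.5495
|z2| = sqrt((-7.2)^2 + 8.2^2) = sqrt(119.08) = 10.9124
z1+z2 = -15.4000 - 1.3000i
|z1+z2| = sqrt(238.85) = 15.4548
|z1|+|z2| = 12.5495 + 10.9124 = 23.4619

|z1+z2| = 15.4548 ≤ |z1|+|z2| = 23.4619 (verified)


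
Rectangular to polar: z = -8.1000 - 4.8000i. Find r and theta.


r = sqrt(65.61+23.04) = sqrt(88.65) = 9.4154
theta = atan2(-4.8, -8.1) = -149.3493 degrees

r = 9.4154, theta = -149.3493 degrees


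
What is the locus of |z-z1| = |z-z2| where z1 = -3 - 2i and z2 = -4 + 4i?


Equal distances means the locus is the perpendicular bisector of z1 and z2.
Midpoint = ((-3+(-4))/2, (-2+4)/2) = (-3.5000, 1.0000)

Perpendicular bisector through (-3.5000, 1.0000)


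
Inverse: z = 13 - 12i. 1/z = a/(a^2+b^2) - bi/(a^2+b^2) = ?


|z|^2 = 169+144 = 313
1/z = (13 + 12i)/313

1/z = 0.0415 + 0.0383i


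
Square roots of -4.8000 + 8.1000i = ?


|z| = sqrt(23.04+65.61) = 9.4154
sqrt((|z|+a)/2) = sqrt((9.4154+(-4.8))/2) = sqrt(2.3077) = 1.5191
sqrt((|z|-a)/2) = sqrt((9.4154-(-4.8))/2) = sqrt(7.1077) = 2.6660

±(1.5191 + 2.6660i) i.e. 1.5191 + 2.6660i and -1.5191 - 2.6660i


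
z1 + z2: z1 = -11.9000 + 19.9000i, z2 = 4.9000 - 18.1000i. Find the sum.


Real: -11.9 + 4.9 = -7
Imag: 19.9 - 18.1 = 1.8

-7.0000 + 1.8000i


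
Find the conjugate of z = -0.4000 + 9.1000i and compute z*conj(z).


z_bar = -0.4000 - 9.1000i
z*z_bar = (-0.4)^2 + 9.1^2 = 0.16 + 82.81 = 82.97

z_bar = -0.4000 - 9.1000i, z*z_bar = 82.97


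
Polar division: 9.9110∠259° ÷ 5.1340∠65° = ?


r = 9.9110 / 5.1340 = 1.9305
theta = 259° - 65° = 194° = 194° (mod 360)

1.9305 cis(194°)


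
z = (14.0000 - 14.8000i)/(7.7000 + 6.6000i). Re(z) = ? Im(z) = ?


Multiply by conjugate: (14.0000 - 14.8000i)(7.7000 - 6.6000i) / (7.7^2 + 6.6^2)
Numerator real = 14*7.7 - (14.8)*6.6 = 10.12
Numerator imag = -14.8*7.7 - 14*6.6 = -206.36
Denominator = 102.85
Re(z) = 10.12/102.85 = 0.0984
Im(z) = -206.36/102.85 = -2.0064

Re(z) = 0.0984, Im(z) = -2.0064


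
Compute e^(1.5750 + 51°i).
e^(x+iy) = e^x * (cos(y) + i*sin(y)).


e^1.5750 = 4.8307
cos(51°) = 0.62932
sin(51°) = 0.77715
Real = 4.8307*0.62932 = 3.0401
Imag = 4.8307*0.77715 = 3.7542

3.0401 + 3.7542i


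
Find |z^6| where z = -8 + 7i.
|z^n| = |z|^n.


|z| = sqrt(64+49) = sqrt(113) = 10.6301
|z^6| = |z|^6 = (sqrt(113))^6 = 113^3 = 1442897

|z^6| = 1442897


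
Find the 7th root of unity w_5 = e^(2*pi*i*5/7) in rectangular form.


Angle = 360*5/7 = 257.1429°
a = cos(257.1429°) = -0.2225
b = sin(257.1429°) = -0.9749

-0.2225 - 0.9749i


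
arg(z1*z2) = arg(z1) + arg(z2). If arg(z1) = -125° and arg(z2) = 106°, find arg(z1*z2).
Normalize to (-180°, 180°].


arg(z1*z2) = -125° + 106° = -19°
Normalized to (-180°, 180°]: -19°

-19°


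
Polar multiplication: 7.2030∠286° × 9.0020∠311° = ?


r = 7.2030 * 9.0020 = 64.8414
theta = 286° + 311° = 597° = 237° (mod 360)

64.8414 cis(237°)


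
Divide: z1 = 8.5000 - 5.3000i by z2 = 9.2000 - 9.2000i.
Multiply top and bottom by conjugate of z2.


Conjugate of z2 = 9.2000 + 9.2000i
Numerator: (8.5000 - 5.3000i)(9.2000 + 9.2000i) = 126.9600 + 29.4400i
Denominator: 9.2^2 + (-9.2)^2 = 169.28
Result = (126.9600 + 29.4400i)/169.28

0.7500 + 0.1739i


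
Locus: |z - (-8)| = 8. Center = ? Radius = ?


|z - z0| = r is a circle with center z0 and radius r.
Center = (-8, 0), radius = 8

Circle with center (-8, 0) and radius 8


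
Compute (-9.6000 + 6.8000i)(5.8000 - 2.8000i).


Real = -9.6*5.8 - 6.8*(-2.8) = -55.68 - (-19.04) = -36.64
Imag = -9.6*(-2.8) + 5.8*6.8 = 26.88 + 39.44 = 66.32

-36.6400 + 66.3200i


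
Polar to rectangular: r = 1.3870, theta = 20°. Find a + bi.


a = 1.3870*cos(20°) = 1.3870*0.9397 = 1.3034
b = 1.3870*sin(20°) = 1.3870*0.342 = 0.4744

1.3034 + 0.4744i


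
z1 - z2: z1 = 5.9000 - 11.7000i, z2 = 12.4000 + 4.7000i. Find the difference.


Real: 5.9 - 12.4 = -6.5
Imag: -11.7 - 4.7 = -16.4

-6.5000 - 16.4000i


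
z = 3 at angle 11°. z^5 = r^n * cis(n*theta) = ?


r^5 = 3^5 = 243
n*theta = 5*11° = 55° = 55° (mod 360)
a = 243*cos(55°) = 139.3791
b = 243*sin(55°) = 199.0539

243 cis(55°) = 139.3791 + 199.0539i


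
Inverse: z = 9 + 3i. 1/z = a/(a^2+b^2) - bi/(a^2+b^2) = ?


|z|^2 = 81+9 = 90
1/z = (9 - 3i)/90

1/z = 0.1000 - 0.0333i


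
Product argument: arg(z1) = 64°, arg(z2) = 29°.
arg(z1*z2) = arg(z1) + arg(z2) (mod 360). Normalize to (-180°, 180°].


arg(z1*z2) = 64° + 29° = 93°
Normalized to (-180°, 180°]: 93°

93°


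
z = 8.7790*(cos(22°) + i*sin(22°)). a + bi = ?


a = 8.7790*cos(22°) = 8.7790*0.92718 = 8.1397
b = 8.7790*sin(22°) = 8.7790*0.37461 = 3.2887

8.1397 + 3.2887i


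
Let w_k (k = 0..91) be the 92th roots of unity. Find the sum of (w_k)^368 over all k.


The roots are w_k = w^k with w = e^(2*pi*i/92), and (w^k)^368 = (w^368)^k.
So S = 1 + u + u^2 + ... + u^(91) with u = w^368.
368 = 4*92 + 0, so 368 is a multiple of 92 and u = (w^92)^4 = 1.
Every one of the 92 terms equals 1: S = 92

S = 92


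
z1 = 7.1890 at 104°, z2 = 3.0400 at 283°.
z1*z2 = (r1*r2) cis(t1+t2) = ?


r = 7.1890 * 3.0400 = 21.8546
theta = 104° + 283° = 387° = 27° (mod 360)

21.8546 cis(27°)


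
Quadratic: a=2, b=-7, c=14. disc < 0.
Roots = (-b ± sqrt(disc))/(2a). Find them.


disc = (-7)^2 - 4*2*14 = 49 - 112 = -63
sqrt(|disc|) = sqrt(63) = 7.9373
Real part = 7/(2*2) = 1.7500
Imag part = 7.9373/(2*2) = 1.9843

1.7500 ± 1.9843i


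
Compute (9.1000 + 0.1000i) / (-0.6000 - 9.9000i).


Conjugate of z2 = -0.6000 + 9.9000i
Numerator: (9.1000 + 0.1000i)(-0.6000 + 9.9000i) = -6.4500 + 90.0300i
Denominator: (-0.6)^2 + (-9.9)^2 = 98.37
Result = (-6.4500 + 90.0300i)/98.37

-0.0656 + 0.9152i


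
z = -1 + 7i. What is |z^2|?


|z| = sqrt(1+49) = sqrt(50) = 7.0711
|z^2| = |z|^2 = (sqrt(50))^2 = 50

|z^2| = 50


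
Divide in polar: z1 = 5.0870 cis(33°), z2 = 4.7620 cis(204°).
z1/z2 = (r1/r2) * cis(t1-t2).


r = 5.0870 / 4.7620 = 1.0682
theta = 33° - 204° = -171° = 189° (mod 360)

1.0682 cis(189°)


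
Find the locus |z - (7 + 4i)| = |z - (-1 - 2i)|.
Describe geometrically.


Equal distances means the locus is the perpendicular bisector of z1 and z2.
Midpoint = ((7+(-1))/2, (4+(-2))/2) = (3.0000, 1.0000)

Perpendicular bisector through (3.0000, 1.0000)


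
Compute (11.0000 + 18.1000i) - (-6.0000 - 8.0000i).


Real: 11 + 6 = 17
Imag: 18.1 + 8 = 26.1

17.0000 + 26.1000i


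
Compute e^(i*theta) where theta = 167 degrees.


cos(167°) = -0.9744
sin(167°) = 0.2250

e^(i*167°) = -0.9744 + 0.2250i


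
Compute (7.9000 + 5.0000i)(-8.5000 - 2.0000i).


Real = 7.9*(-8.5) - 5*(-2) = -67.15 - (-10) = -57.15
Imag = 7.9*(-2) - (8.5)*5 = -15.8 - (42.5) = -58.3

-57.1500 - 58.3000i


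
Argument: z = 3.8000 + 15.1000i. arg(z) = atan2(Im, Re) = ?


Re = 3.8, Im = 15.1
arg = atan2(15.1, 3.8) = 75.8745 degrees

arg(z) = 75.8745 degrees


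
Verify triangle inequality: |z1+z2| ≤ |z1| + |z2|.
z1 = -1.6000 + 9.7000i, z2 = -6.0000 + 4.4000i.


|z1| = sqrt((-1.6)^2 + 9.7^2) = sqrt(96.65) = 9.8311
|z2| = sqrt((-6)^2 + 4.4^2) = sqrt(55.36) = 7.4404
z1+z2 = -7.6000 + 14.1000i
|z1+z2| = sqrt(256.57) = 16.0178
|z1|+|z2| = 9.8311 + 7.4404 = 17.2715

|z1+z2| = 16.0178 ≤ |z1|+|z2| = 17.2715 (verified)


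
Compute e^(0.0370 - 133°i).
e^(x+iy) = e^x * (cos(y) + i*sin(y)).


e^0.0370 = 1.0377
cos(-133°) = -0.682
sin(-133°) = -0.73135
Real = 1.0377*(-0.682) = -0.7077
Imag = 1.0377*(-0.73135) = -0.7589

-0.7077 - 0.7589i


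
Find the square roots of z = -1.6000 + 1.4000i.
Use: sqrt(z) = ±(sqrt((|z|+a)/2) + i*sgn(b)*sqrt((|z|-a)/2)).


|z| = sqrt(2.56+1.96) = 2.1260
sqrt((|z|+a)/2) = sqrt((2.1260+(-1.6))/2) = sqrt(0.2630) = 0.5128
sqrt((|z|-a)/2) = sqrt((2.1260-(-1.6))/2) = sqrt(1.8630) = 1.3649

±(0.5128 + 1.3649i) i.e. 0.5128 + 1.3649i and -0.5128 - 1.3649i


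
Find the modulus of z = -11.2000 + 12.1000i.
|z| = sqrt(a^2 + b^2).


|z| = sqrt((-11.2)^2 + 12.1^2) = sqrt(125.44 + 146.41) = sqrt(271.85) = 16.4879

|z| = 16.4879


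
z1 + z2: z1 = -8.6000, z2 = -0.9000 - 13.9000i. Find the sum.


Real: -8.6 - 0.9 = -9.5
Imag: 0 - 13.9 = -13.9

-9.5000 - 13.9000i


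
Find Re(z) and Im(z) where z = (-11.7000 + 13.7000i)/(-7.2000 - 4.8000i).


Multiply by conjugate: (-11.7000 + 13.7000i)(-7.2000 + 4.8000i) / ((-7.2)^2 + (-4.8)^2)
Numerator real = -11.7*(-7.2) + 13.7*(-4.8) = 18.48
Numerator imag = 13.7*(-7.2) - (-11.7)*(-4.8) = -154.8
Denominator = 74.88
Re(z) = 18.48/74.88 = 0.2468
Im(z) = -154.8/74.88 = -2.0673

Re(z) = 0.2468, Im(z) = -2.0673


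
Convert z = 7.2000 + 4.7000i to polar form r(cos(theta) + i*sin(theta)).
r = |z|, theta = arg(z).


r = sqrt(51.84+22.09) = sqrt(73.93) = 8.5983
theta = atan2(4.7, 7.2) = 33.1356 degrees

r = 8.5983, theta = 33.1356 degrees


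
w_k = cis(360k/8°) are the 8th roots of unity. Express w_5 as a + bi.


Angle = 360*5/8 = 225°
a = cos(225°) = -0.7071
b = sin(225°) = -0.7071

-0.7071 - 0.7071i


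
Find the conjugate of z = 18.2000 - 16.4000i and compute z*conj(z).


z_bar = 18.2000 + 16.4000i
z*z_bar = 18.2^2 + (-16.4)^2 = 331.24 + 268.96 = 600.2

z_bar = 18.2000 + 16.4000i, z*z_bar = 600.2


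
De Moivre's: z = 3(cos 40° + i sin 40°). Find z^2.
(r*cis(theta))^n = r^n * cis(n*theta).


r^2 = 3^2 = 9
n*theta = 2*40° = 80° = 80° (mod 360)
a = 9*cos(80°) = 1.5628
b = 9*sin(80°) = 8.8633

9 cis(80°) = 1.5628 + 8.8633i


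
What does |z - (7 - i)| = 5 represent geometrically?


|z - z0| = r is a circle with center z0 and radius r.
Center = (7, -1), radius = 5

Circle with center (7, -1) and radius 5


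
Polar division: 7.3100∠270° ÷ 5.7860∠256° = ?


r = 7.3100 / 5.7860 = 1.2634
theta = 270° - 256° = 14° = 14° (mod 360)

1.2634 cis(14°)


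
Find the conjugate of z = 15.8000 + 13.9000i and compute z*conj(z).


z_bar = 15.8000 - 13.9000i
z*z_bar = 15.8^2 + 13.9^2 = 249.64 + 193.21 = 442.85

z_bar = 15.8000 - 13.9000i, z*z_bar = 442.85


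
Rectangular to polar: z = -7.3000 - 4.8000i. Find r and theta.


r = sqrt(53.29+23.04) = sqrt(76.33) = 8.7367
theta = atan2(-4.8, -7.3) = -146.6737 degrees

r = 8.7367, theta = -146.6737 degrees


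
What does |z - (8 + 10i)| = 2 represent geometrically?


|z - z0| = r is a circle with center z0 and radius r.
Center = (8, 10), radius = 2

Circle with center (8, 10) and radius 2


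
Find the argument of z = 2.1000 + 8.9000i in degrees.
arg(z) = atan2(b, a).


Re = 2.1, Im = 8.9
arg = atan2(8.9, 2.1) = 76.7236 degrees

arg(z) = 76.7236 degrees


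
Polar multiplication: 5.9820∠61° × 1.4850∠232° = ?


r = 5.9820 * 1.4850 = 8.8833
theta = 61° + 232° = 293° = 293° (mod 360)

8.8833 cis(293°)


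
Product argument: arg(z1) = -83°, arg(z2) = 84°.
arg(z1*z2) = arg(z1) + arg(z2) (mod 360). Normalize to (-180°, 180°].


arg(z1*z2) = -83° + 84° = 1°
Normalized to (-180°, 180°]: 1°

1°


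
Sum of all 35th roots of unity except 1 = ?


With w = e^(2*pi*i/35), all 35 of the 35th roots of unity w^0 = 1, w, ..., w^(34) sum to 0: 1 + w + ... + w^(34) = (1 - w^35)/(1 - w) = 0 since w^35 = 1, w ≠ 1.
Removing the root 1: w + w^2 + ... + w^(34) = 0 - 1 = -1

Sum = -1
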